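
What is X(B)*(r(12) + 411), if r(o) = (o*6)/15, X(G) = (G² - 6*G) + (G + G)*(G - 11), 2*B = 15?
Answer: -68607/4 ≈ -17152.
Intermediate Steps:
B = 15/2 (B = (½)*15 = 15/2 ≈ 7.5000)
X(G) = G² - 6*G + 2*G*(-11 + G) (X(G) = (G² - 6*G) + (2*G)*(-11 + G) = (G² - 6*G) + 2*G*(-11 + G) = G² - 6*G + 2*G*(-11 + G))
r(o) = 2*o/5 (r(o) = (6*o)*(1/15) = 2*o/5)
X(B)*(r(12) + 411) = (15*(-28 + 3*(15/2))/2)*((⅖)*12 + 411) = (15*(-28 + 45/2)/2)*(24/5 + 411) = ((15/2)*(-11/2))*(2079/5) = -165/4*2079/5 = -68607/4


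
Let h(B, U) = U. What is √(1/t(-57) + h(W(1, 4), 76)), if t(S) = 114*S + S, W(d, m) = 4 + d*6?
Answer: √3265563345/6555 ≈ 8.7178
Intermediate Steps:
W(d, m) = 4 + 6*d
t(S) = 115*S
√(1/t(-57) + h(W(1, 4), 76)) = √(1/(115*(-57)) + 76) = √(1/(-6555) + 76) = √(-1/6555 + 76) = √(498179/6555) = √3265563345/6555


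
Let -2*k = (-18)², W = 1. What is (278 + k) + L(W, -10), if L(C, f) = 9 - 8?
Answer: 117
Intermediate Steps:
L(C, f) = 1
k = -162 (k = -½*(-18)² = -½*324 = -162)
(278 + k) + L(W, -10) = (278 - 162) + 1 = 116 + 1 = 117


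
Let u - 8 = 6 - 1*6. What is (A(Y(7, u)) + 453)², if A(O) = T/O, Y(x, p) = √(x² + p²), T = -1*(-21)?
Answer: 23189058/113 + 19026*√113/113 ≈ 2.0700e+5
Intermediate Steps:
T = 21
u = 8 (u = 8 + (6 - 1*6) = 8 + (6 - 6) = 8 + 0 = 8)
Y(x, p) = √(p² + x²)
A(O) = 21/O
(A(Y(7, u)) + 453)² = (21/(√(8² + 7²)) + 453)² = (21/(√(64 + 49)) + 453)² = (21/(√113) + 453)² = (21*(√113/113) + 453)² = (21*√113/113 + 453)² = (453 + 21*√113/113)²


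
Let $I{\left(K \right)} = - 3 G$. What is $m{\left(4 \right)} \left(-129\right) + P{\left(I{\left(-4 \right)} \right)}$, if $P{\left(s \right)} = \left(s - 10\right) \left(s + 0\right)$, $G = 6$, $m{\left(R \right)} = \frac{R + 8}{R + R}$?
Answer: $\frac{621}{2} \approx 310.5$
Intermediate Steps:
$m{\left(R \right)} = \frac{8 + R}{2 R}$
$I{\left(K \right)} = -18$ ($I{\left(K \right)} = \left(-3\right) 6 = -18$)
$P{\left(s \right)} = s \left(-10 + s\right)$ ($P{\left(s \right)} = \left(-10 + s\right) s = s \left(-10 + s\right)$)
$m{\left(4 \right)} \left(-129\right) + P{\left(I{\left(-4 \right)} \right)} = \frac{8 + 4}{2 \cdot 4} \left(-129\right) - 18 \left(-10 - 18\right) = \frac{1}{2} \cdot \frac{1}{4} \cdot 12 \left(-129\right) - -504 = \frac{3}{2} \left(-129\right) + 504 = - \frac{387}{2} + 504 = \frac{621}{2}$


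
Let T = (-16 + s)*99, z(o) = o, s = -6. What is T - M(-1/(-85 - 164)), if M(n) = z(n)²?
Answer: -135038179/62001 ≈ -2178.0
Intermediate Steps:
M(n) = n²
T = -2178 (T = (-16 - 6)*99 = -22*99 = -2178)
T - M(-1/(-85 - 164)) = -2178 - (-1/(-85 - 164))² = -2178 - (-1/(-249))² = -2178 - (-1*(-1/249))² = -2178 - (1/249)² = -2178 - 1*1/62001 = -2178 - 1/62001 = -135038179/62001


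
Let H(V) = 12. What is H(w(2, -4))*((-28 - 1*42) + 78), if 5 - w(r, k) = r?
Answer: 96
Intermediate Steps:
w(r, k) = 5 - r
H(w(2, -4))*((-28 - 1*42) + 78) = 12*((-28 - 1*42) + 78) = 12*((-28 - 42) + 78) = 12*(-70 + 78) = 12*8 = 96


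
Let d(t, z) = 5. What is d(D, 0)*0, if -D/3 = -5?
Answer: 0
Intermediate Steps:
D = 15 (D = -3*(-5) = 15)
d(D, 0)*0 = 5*0 = 0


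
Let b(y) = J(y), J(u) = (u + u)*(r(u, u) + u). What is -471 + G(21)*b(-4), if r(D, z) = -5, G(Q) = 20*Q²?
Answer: 634569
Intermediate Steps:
J(u) = 2*u*(-5 + u) (J(u) = (u + u)*(-5 + u) = (2*u)*(-5 + u) = 2*u*(-5 + u))
b(y) = 2*y*(-5 + y)
-471 + G(21)*b(-4) = -471 + (20*21²)*(2*(-4)*(-5 - 4)) = -471 + (20*441)*(2*(-4)*(-9)) = -471 + 8820*72 = -471 + 635040 = 634569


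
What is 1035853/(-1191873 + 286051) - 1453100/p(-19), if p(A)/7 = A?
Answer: 1316112179751/120474326 ≈ 10924.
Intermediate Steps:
p(A) = 7*A
1035853/(-1191873 + 286051) - 1453100/p(-19) = 1035853/(-1191873 + 286051) - 1453100/(7*(-19)) = 1035853/(-905822) - 1453100/(-133) = 1035853*(-1/905822) - 1453100*(-1/133) = -1035853/905822 + 1453100/133 = 1316112179751/120474326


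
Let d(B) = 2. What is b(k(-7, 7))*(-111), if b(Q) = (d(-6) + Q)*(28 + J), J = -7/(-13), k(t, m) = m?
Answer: -370629/13 ≈ -28510.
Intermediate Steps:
J = 7/13 (J = -7*(-1/13) = 7/13 ≈ 0.53846)
b(Q) = 742/13 + 371*Q/13 (b(Q) = (2 + Q)*(28 + 7/13) = (2 + Q)*(371/13) = 742/13 + 371*Q/13)
b(k(-7, 7))*(-111) = (742/13 + (371/13)*7)*(-111) = (742/13 + 2597/13)*(-111) = (3339/13)*(-111) = -370629/13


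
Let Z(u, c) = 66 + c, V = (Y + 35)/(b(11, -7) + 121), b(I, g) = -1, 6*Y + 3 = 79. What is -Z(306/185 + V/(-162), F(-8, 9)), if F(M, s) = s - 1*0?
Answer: -75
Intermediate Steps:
Y = 38/3 (Y = -1/2 + (1/6)*79 = -1/2 + 79/6 = 38/3 ≈ 12.667)
V = 143/360 (V = (38/3 + 35)/(-1 + 121) = (143/3)/120 = (143/3)*(1/120) = 143/360 ≈ 0.39722)
F(M, s) = s (F(M, s) = s + 0 = s)
-Z(306/185 + V/(-162), F(-8, 9)) = -(66 + 9) = -1*75 = -75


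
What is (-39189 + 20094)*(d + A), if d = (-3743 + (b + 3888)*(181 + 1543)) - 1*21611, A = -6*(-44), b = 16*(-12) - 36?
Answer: -120007301250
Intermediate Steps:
b = -228 (b = -192 - 36 = -228)
A = 264
d = 6284486 (d = (-3743 + (-228 + 3888)*(181 + 1543)) - 1*21611 = (-3743 + 3660*1724) - 21611 = (-3743 + 6309840) - 21611 = 6306097 - 21611 = 6284486)
(-39189 + 20094)*(d + A) = (-39189 + 20094)*(6284486 + 264) = -19095*6284750 = -120007301250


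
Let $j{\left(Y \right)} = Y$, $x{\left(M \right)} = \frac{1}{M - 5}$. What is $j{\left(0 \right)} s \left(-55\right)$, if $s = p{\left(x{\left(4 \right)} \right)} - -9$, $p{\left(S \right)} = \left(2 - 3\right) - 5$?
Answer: $0$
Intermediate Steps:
$x{\left(M \right)} = \frac{1}{-5 + M}$
$p{\left(S \right)} = -6$ ($p{\left(S \right)} = -1 - 5 = -6$)
$s = 3$ ($s = -6 - -9 = -6 + 9 = 3$)
$j{\left(0 \right)} s \left(-55\right) = 0 \cdot 3 \left(-55\right) = 0 \left(-55\right) = 0$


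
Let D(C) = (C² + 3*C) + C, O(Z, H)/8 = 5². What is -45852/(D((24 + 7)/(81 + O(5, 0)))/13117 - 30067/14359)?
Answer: 170478512089610829/7785205748071 ≈ 21898.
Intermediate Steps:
O(Z, H) = 200 (O(Z, H) = 8*5² = 8*25 = 200)
D(C) = C² + 4*C
-45852/(D((24 + 7)/(81 + O(5, 0)))/13117 - 30067/14359) = -45852/((((24 + 7)/(81 + 200))*(4 + (24 + 7)/(81 + 200)))/13117 - 30067/14359) = -45852/(((31/281)*(4 + 31/281))*(1/13117) - 30067*1/14359) = -45852/(((31*(1/281))*(4 + 31*(1/281)))*(1/13117) - 30067/14359) = -45852/((31*(4 + 31/281)/281)*(1/13117) - 30067/14359) = -45852/(((31/281)*(1155/281))*(1/13117) - 30067/14359) = -45852/((35805/78961)*(1/13117) - 30067/14359) = -45852/(35805/1035731437 - 30067/14359) = -45852/(-31140822992284/14872067703883) = -45852*(-14872067703883/31140822992284) = 170478512089610829/7785205748071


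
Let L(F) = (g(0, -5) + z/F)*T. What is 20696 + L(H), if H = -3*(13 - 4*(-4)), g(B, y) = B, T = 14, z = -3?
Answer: 600198/29 ≈ 20696.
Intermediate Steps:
H = -87 (H = -3*(13 + 16) = -3*29 = -87)
L(F) = -42/F (L(F) = (0 - 3/F)*14 = -3/F*14 = -42/F)
20696 + L(H) = 20696 - 42/(-87) = 20696 - 42*(-1/87) = 20696 + 14/29 = 600198/29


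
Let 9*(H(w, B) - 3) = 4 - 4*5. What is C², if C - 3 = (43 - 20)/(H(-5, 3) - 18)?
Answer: 60516/22801 ≈ 2.6541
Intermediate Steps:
H(w, B) = 11/9 (H(w, B) = 3 + (4 - 4*5)/9 = 3 + (4 - 20)/9 = 3 + (⅑)*(-16) = 3 - 16/9 = 11/9)
C = 246/151 (C = 3 + (43 - 20)/(11/9 - 18) = 3 + 23/(-151/9) = 3 + 23*(-9/151) = 3 - 207/151 = 246/151 ≈ 1.6291)
C² = (246/151)² = 60516/22801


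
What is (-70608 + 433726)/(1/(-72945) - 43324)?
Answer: -26487642510/3160269181 ≈ -8.3815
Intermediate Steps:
(-70608 + 433726)/(1/(-72945) - 43324) = 363118/(-1/72945 - 43324) = 363118/(-3160269181/72945) = 363118*(-72945/3160269181) = -26487642510/3160269181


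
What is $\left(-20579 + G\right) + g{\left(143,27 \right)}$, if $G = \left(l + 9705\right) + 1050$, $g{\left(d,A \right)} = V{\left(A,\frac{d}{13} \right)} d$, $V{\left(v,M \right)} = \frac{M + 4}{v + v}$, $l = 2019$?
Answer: $- \frac{139775}{18} \approx -7765.3$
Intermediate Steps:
$V{\left(v,M \right)} = \frac{4 + M}{2 v}$
$g{\left(d,A \right)} = \frac{d \left(4 + \frac{d}{13}\right)}{2 A}$ ($g{\left(d,A \right)} = \frac{4 + \frac{d}{13}}{2 A} d = \frac{d \left(4 + \frac{d}{13}\right)}{2 A}$)
$G = 12774$ ($G = \left(2019 + 9705\right) + 1050 = 11724 + 1050 = 12774$)
$\left(-20579 + G\right) + g{\left(143,27 \right)} = \left(-20579 + 12774\right) + \frac{1}{26} \cdot 143 \cdot \frac{1}{27} \left(52 + 143\right) = -7805 + \frac{1}{26} \cdot 143 \cdot \frac{1}{27} \cdot 195 = -7805 + \frac{715}{18} = - \frac{139775}{18}$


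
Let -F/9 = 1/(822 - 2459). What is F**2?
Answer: 81/2679769 ≈ 3.0226e-5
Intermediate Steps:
F = 9/1637 (F = -9/(822 - 2459) = -9/(-1637) = -9*(-1/1637) = 9/1637 ≈ 0.0054979)
F**2 = (9/1637)**2 = 81/2679769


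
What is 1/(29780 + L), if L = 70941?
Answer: 1/100721 ≈ 9.9284e-6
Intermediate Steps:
1/(29780 + L) = 1/(29780 + 70941) = 1/100721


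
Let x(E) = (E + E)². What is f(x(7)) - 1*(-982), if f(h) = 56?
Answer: 1038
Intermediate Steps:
x(E) = 4*E² (x(E) = (2*E)² = 4*E²)
f(x(7)) - 1*(-982) = 56 - 1*(-982) = 56 + 982 = 1038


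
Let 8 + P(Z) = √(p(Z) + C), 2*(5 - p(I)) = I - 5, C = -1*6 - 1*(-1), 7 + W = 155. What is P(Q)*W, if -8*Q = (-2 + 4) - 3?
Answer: -1184 + 37*√39 ≈ -952.94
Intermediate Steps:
W = 148 (W = -7 + 155 = 148)
C = -5 (C = -6 + 1 = -5)
p(I) = 15/2 - I/2 (p(I) = 5 - (I - 5)/2 = 5 - (-5 + I)/2 = 5 + (5/2 - I/2) = 15/2 - I/2)
Q = ⅛ (Q = -((-2 + 4) - 3)/8 = -(2 - 3)/8 = -⅛*(-1) = ⅛ ≈ 0.12500)
P(Z) = -8 + √(5/2 - Z/2) (P(Z) = -8 + √((15/2 - Z/2) - 5) = -8 + √(5/2 - Z/2))
P(Q)*W = (-8 + √(10 - 2*⅛)/2)*148 = (-8 + √(10 - ¼)/2)*148 = (-8 + √(39/4)/2)*148 = (-8 + (√39/2)/2)*148 = (-8 + √39/4)*148 = -1184 + 37*√39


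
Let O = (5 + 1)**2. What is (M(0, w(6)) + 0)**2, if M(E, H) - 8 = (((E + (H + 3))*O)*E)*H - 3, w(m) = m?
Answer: 25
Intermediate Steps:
O = 36 (O = 6**2 = 36)
M(E, H) = 5 + E*H*(108 + 36*E + 36*H) (M(E, H) = 8 + ((((E + (H + 3))*36)*E)*H - 3) = 8 + ((((E + (3 + H))*36)*E)*H - 3) = 8 + ((((3 + E + H)*36)*E)*H - 3) = 8 + (((108 + 36*E + 36*H)*E)*H - 3) = 8 + ((E*(108 + 36*E + 36*H))*H - 3) = 8 + (E*H*(108 + 36*E + 36*H) - 3) = 8 + (-3 + E*H*(108 + 36*E + 36*H)) = 5 + E*H*(108 + 36*E + 36*H))
(M(0, w(6)) + 0)**2 = ((5 + 36*0*6**2 + 36*6*0**2 + 108*0*6) + 0)**2 = ((5 + 36*0*36 + 36*6*0 + 0) + 0)**2 = ((5 + 0 + 0 + 0) + 0)**2 = (5 + 0)**2 = 5**2 = 25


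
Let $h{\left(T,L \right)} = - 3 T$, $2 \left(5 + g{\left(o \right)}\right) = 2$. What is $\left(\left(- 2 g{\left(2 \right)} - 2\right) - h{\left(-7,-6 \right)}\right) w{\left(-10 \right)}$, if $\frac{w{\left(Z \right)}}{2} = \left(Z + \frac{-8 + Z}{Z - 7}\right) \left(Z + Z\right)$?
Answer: $- \frac{91200}{17} \approx -5364.7$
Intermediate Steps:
$g{\left(o \right)} = -4$ ($g{\left(o \right)} = -5 + \frac{1}{2} \cdot 2 = -5 + 1 = -4$)
$w{\left(Z \right)} = 4 Z \left(Z + \frac{-8 + Z}{-7 + Z}\right)$ ($w{\left(Z \right)} = 2 \left(Z + \frac{-8 + Z}{Z - 7}\right) \left(Z + Z\right) = 2 \left(Z + \frac{-8 + Z}{-7 + Z}\right) 2 Z = 2 \cdot 2 Z \left(Z + \frac{-8 + Z}{-7 + Z}\right) = 4 Z \left(Z + \frac{-8 + Z}{-7 + Z}\right)$)
$\left(\left(- 2 g{\left(2 \right)} - 2\right) - h{\left(-7,-6 \right)}\right) w{\left(-10 \right)} = \left(\left(\left(-2\right) \left(-4\right) - 2\right) - \left(-3\right) \left(-7\right)\right) 4 \left(-10\right) \frac{1}{-7 - 10} \left(-8 + \left(-10\right)^{2} - -60\right) = \left(\left(8 - 2\right) - 21\right) 4 \left(-10\right) \frac{1}{-17} \left(-8 + 100 + 60\right) = \left(6 - 21\right) 4 \left(-10\right) \left(- \frac{1}{17}\right) 152 = \left(-15\right) \frac{6080}{17} = - \frac{91200}{17}$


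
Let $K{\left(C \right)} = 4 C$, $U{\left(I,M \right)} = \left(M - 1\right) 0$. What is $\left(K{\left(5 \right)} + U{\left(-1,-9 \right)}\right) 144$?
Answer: $2880$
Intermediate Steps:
$U{\left(I,M \right)} = 0$ ($U{\left(I,M \right)} = \left(-1 + M\right) 0 = 0$)
$\left(K{\left(5 \right)} + U{\left(-1,-9 \right)}\right) 144 = \left(4 \cdot 5 + 0\right) 144 = \left(20 + 0\right) 144 = 20 \cdot 144 = 2880$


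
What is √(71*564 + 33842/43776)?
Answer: √33306999734/912 ≈ 200.11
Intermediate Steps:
√(71*564 + 33842/43776) = √(40044 + 33842*(1/43776)) = √(40044 + 16921/21888) = √(876499993/21888) = √33306999734/912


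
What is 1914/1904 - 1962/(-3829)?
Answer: 790311/520744 ≈ 1.5177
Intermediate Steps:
1914/1904 - 1962/(-3829) = 1914*(1/1904) - 1962*(-1/3829) = 957/952 + 1962/3829 = 790311/520744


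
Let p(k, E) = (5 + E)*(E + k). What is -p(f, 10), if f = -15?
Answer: 75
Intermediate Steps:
-p(f, 10) = -(10² + 5*10 + 5*(-15) + 10*(-15)) = -(100 + 50 - 75 - 150) = -1*(-75) = 75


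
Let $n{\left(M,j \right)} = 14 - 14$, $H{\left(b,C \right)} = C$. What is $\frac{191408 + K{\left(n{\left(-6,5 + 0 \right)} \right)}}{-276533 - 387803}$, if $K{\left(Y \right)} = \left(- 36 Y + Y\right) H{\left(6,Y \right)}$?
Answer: $- \frac{11963}{41521} \approx -0.28812$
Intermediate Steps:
$n{\left(M,j \right)} = 0$ ($n{\left(M,j \right)} = 14 - 14 = 0$)
$K{\left(Y \right)} = - 35 Y^{2}$ ($K{\left(Y \right)} = \left(- 36 Y + Y\right) Y = - 35 Y Y = - 35 Y^{2}$)
$\frac{191408 + K{\left(n{\left(-6,5 + 0 \right)} \right)}}{-276533 - 387803} = \frac{191408 - 35 \cdot 0^{2}}{-276533 - 387803} = \frac{191408 - 0}{-664336} = \left(191408 + 0\right) \left(- \frac{1}{664336}\right) = 191408 \left(- \frac{1}{664336}\right) = - \frac{11963}{41521}$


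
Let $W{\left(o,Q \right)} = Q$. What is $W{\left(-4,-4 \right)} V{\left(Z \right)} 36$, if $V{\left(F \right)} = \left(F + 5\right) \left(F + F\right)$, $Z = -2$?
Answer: $1728$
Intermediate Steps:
$V{\left(F \right)} = 2 F \left(5 + F\right)$ ($V{\left(F \right)} = \left(5 + F\right) 2 F = 2 F \left(5 + F\right)$)
$W{\left(-4,-4 \right)} V{\left(Z \right)} 36 = - 4 \cdot 2 \left(-2\right) \left(5 - 2\right) 36 = - 4 \cdot 2 \left(-2\right) 3 \cdot 36 = \left(-4\right) \left(-12\right) 36 = 48 \cdot 36 = 1728$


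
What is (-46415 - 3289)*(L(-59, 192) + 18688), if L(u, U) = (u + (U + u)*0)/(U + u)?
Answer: -6501924120/7 ≈ -9.2885e+8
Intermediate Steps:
L(u, U) = u/(U + u) (L(u, U) = (u + 0)/(U + u) = u/(U + u))
(-46415 - 3289)*(L(-59, 192) + 18688) = (-46415 - 3289)*(-59/(192 - 59) + 18688) = -49704*(-59/133 + 18688) = -49704*2485445/133 = -6501924120/7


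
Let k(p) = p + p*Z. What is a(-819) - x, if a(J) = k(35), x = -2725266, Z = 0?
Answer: 2725301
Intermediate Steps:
k(p) = p (k(p) = p + p*0 = p + 0 = p)
a(J) = 35
a(-819) - x = 35 - 1*(-2725266) = 35 + 2725266 = 2725301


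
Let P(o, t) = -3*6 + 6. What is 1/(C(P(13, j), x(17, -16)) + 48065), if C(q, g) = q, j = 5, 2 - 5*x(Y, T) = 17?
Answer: 1/48053 ≈ 2.0810e-5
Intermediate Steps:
x(Y, T) = -3 (x(Y, T) = ⅖ - ⅕*17 = ⅖ - 17/5 = -3)
P(o, t) = -12 (P(o, t) = -18 + 6 = -12)
1/(C(P(13, j), x(17, -16)) + 48065) = 1/(-12 + 48065) = 1/48053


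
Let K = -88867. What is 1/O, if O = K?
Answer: -1/88867 ≈ -1.1253e-5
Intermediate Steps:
O = -88867
1/O = 1/(-88867) = -1/88867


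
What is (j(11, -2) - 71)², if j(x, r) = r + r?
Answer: 5625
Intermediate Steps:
j(x, r) = 2*r
(j(11, -2) - 71)² = (2*(-2) - 71)² = (-4 - 71)² = (-75)² = 5625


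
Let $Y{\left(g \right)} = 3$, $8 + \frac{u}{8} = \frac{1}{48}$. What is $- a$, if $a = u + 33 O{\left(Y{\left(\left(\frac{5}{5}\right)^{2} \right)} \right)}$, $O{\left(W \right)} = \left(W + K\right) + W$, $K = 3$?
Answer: $- \frac{1399}{6} \approx -233.17$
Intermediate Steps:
$u = - \frac{383}{6}$ ($u = -64 + \frac{8}{48} = -64 + 8 \cdot \frac{1}{48} = -64 + \frac{1}{6} = - \frac{383}{6} \approx -63.833$)
$O{\left(W \right)} = 3 + 2 W$ ($O{\left(W \right)} = \left(W + 3\right) + W = \left(3 + W\right) + W = 3 + 2 W$)
$a = \frac{1399}{6}$ ($a = - \frac{383}{6} + 33 \left(3 + 2 \cdot 3\right) = - \frac{383}{6} + 33 \left(3 + 6\right) = - \frac{383}{6} + 33 \cdot 9 = - \frac{383}{6} + 297 = \frac{1399}{6} \approx 233.17$)
$- a = \left(-1\right) \frac{1399}{6} = - \frac{1399}{6}$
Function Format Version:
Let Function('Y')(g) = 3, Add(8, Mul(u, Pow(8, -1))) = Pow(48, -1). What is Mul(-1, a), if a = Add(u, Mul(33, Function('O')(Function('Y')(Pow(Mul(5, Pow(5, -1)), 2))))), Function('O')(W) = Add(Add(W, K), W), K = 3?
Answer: Rational(-1399, 6) ≈ -233.17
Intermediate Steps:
u = Rational(-383, 6) (u = Add(-64, Mul(8, Pow(48, -1))) = Add(-64, Mul(8, Rational(1, 48))) = Add(-64, Rational(1, 6)) = Rational(-383, 6) ≈ -63.833)
Function('O')(W) = Add(3, Mul(2, W)) (Function('O')(W) = Add(Add(W, 3), W) = Add(Add(3, W), W) = Add(3, Mul(2, W)))
a = Rational(1399, 6) (a = Add(Rational(-383, 6), Mul(33, Add(3, Mul(2, 3)))) = Add(Rational(-383, 6), Mul(33, Add(3, 6))) = Add(Rational(-383, 6), Mul(33, 9)) = Add(Rational(-383, 6), 297) = Rational(1399, 6) ≈ 233.17)
Mul(-1, a) = Mul(-1, Rational(1399, 6)) = Rational(-1399, 6)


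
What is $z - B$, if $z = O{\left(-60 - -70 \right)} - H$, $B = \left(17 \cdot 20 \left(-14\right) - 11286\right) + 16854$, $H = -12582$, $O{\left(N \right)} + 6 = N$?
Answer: $11778$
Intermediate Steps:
$O{\left(N \right)} = -6 + N$
$B = 808$ ($B = \left(340 \left(-14\right) - 11286\right) + 16854 = \left(-4760 - 11286\right) + 16854 = -16046 + 16854 = 808$)
$z = 12586$ ($z = \left(-6 - -10\right) - -12582 = \left(-6 + \left(-60 + 70\right)\right) + 12582 = \left(-6 + 10\right) + 12582 = 4 + 12582 = 12586$)
$z - B = 12586 - 808 = 11778$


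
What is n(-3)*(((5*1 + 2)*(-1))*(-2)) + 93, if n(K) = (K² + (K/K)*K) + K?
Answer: 135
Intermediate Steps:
n(K) = K² + 2*K (n(K) = (K² + 1*K) + K = (K² + K) + K = (K + K²) + K = K² + 2*K)
n(-3)*(((5*1 + 2)*(-1))*(-2)) + 93 = (-3*(2 - 3))*(((5*1 + 2)*(-1))*(-2)) + 93 = (-3*(-1))*(((5 + 2)*(-1))*(-2)) + 93 = 3*((7*(-1))*(-2)) + 93 = 3*(-7*(-2)) + 93 = 3*14 + 93 = 42 + 93 = 135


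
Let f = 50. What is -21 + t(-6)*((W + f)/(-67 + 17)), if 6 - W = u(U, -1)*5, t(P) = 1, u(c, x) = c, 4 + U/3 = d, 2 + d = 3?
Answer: -1151/50 ≈ -23.020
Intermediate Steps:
d = 1 (d = -2 + 3 = 1)
U = -9 (U = -12 + 3*1 = -12 + 3 = -9)
W = 51 (W = 6 - (-9)*5 = 6 - 1*(-45) = 6 + 45 = 51)
-21 + t(-6)*((W + f)/(-67 + 17)) = -21 + 1*((51 + 50)/(-67 + 17)) = -21 + 1*(101/(-50)) = -21 + 1*(101*(-1/50)) = -21 + 1*(-101/50) = -21 - 101/50 = -1151/50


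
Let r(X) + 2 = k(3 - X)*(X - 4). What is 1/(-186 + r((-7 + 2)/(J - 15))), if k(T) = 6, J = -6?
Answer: -7/1474 ≈ -0.0047490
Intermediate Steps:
r(X) = -26 + 6*X (r(X) = -2 + 6*(X - 4) = -2 + 6*(-4 + X) = -2 + (-24 + 6*X) = -26 + 6*X)
1/(-186 + r((-7 + 2)/(J - 15))) = 1/(-186 + (-26 + 6*((-7 + 2)/(-6 - 15)))) = 1/(-186 + (-26 + 6*(-5/(-21)))) = 1/(-186 + (-26 + 6*(-5*(-1/21)))) = 1/(-186 + (-26 + 6*(5/21))) = 1/(-186 + (-26 + 10/7)) = 1/(-186 - 172/7) = 1/(-1474/7) = -7/1474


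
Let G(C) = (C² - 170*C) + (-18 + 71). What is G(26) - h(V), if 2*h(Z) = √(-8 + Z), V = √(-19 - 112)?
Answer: -3691 - √(-8 + I*√131)/2 ≈ -3691.9 - 1.657*I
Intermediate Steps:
V = I*√131 (V = √(-131) = I*√131 ≈ 11.446*I)
h(Z) = √(-8 + Z)/2
G(C) = 53 + C² - 170*C (G(C) = (C² - 170*C) + 53 = 53 + C² - 170*C)
G(26) - h(V) = (53 + 26² - 170*26) - √(-8 + I*√131)/2 = (53 + 676 - 4420) - √(-8 + I*√131)/2 = -3691 - √(-8 + I*√131)/2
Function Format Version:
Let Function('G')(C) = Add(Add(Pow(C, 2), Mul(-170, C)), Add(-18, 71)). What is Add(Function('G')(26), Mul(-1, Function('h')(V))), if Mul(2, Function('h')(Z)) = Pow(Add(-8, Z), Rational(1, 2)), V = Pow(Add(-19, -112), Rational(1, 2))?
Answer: Add(-3691, Mul(Rational(-1, 2), Pow(Add(-8, Mul(I, Pow(131, Rational(1, 2)))), Rational(1, 2)))) ≈ Add(-3691.9, Mul(-1.6570, I))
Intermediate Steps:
V = Mul(I, Pow(131, Rational(1, 2))) (V = Pow(-131, Rational(1, 2)) = Mul(I, Pow(131, Rational(1, 2))) ≈ Mul(11.446, I))
Function('h')(Z) = Mul(Rational(1, 2), Pow(Add(-8, Z), Rational(1, 2)))
Function('G')(C) = Add(53, Pow(C, 2), Mul(-170, C)) (Function('G')(C) = Add(Add(Pow(C, 2), Mul(-170, C)), 53) = Add(53, Pow(C, 2), Mul(-170, C)))
Add(Function('G')(26), Mul(-1, Function('h')(V))) = Add(Add(53, Pow(26, 2), Mul(-170, 26)), Mul(-1, Mul(Rational(1, 2), Pow(Add(-8, Mul(I, Pow(131, Rational(1, 2)))), Rational(1, 2))))) = Add(Add(53, 676, -4420), Mul(Rational(-1, 2), Pow(Add(-8, Mul(I, Pow(131, Rational(1, 2)))), Rational(1, 2)))) = Add(-3691, Mul(Rational(-1, 2), Pow(Add(-8, Mul(I, Pow(131, Rational(1, 2)))), Rational(1, 2))))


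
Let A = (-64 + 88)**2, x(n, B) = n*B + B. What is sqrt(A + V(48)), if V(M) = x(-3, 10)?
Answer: 2*sqrt(139) ≈ 23.580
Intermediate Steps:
x(n, B) = B + B*n (x(n, B) = B*n + B = B + B*n)
V(M) = -20 (V(M) = 10*(1 - 3) = 10*(-2) = -20)
A = 576 (A = 24**2 = 576)
sqrt(A + V(48)) = sqrt(576 - 20) = sqrt(556) = 2*sqrt(139)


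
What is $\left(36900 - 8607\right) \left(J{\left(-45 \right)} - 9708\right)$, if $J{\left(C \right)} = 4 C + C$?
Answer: $-281034369$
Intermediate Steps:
$J{\left(C \right)} = 5 C$
$\left(36900 - 8607\right) \left(J{\left(-45 \right)} - 9708\right) = \left(36900 - 8607\right) \left(5 \left(-45\right) - 9708\right) = 28293 \left(-225 - 9708\right) = 28293 \left(-9933\right) = -281034369$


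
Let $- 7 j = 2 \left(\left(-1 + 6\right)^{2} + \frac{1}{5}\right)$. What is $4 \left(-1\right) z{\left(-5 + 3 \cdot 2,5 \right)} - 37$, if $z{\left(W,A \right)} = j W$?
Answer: $- \frac{41}{5} \approx -8.2$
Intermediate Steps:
$j = - \frac{36}{5}$ ($j = - \frac{2 \left(\left(-1 + 6\right)^{2} + \frac{1}{5}\right)}{7} = - \frac{2 \left(5^{2} + \frac{1}{5}\right)}{7} = - \frac{2 \left(25 + \frac{1}{5}\right)}{7} = - \frac{2 \cdot \frac{126}{5}}{7} = \left(- \frac{1}{7}\right) \frac{252}{5} = - \frac{36}{5} \approx -7.2$)
$z{\left(W,A \right)} = - \frac{36 W}{5}$
$4 \left(-1\right) z{\left(-5 + 3 \cdot 2,5 \right)} - 37 = 4 \left(-1\right) \left(- \frac{36 \left(-5 + 3 \cdot 2\right)}{5}\right) - 37 = - 4 \left(- \frac{36 \left(-5 + 6\right)}{5}\right) - 37 = - 4 \left(\left(- \frac{36}{5}\right) 1\right) - 37 = \left(-4\right) \left(- \frac{36}{5}\right) - 37 = \frac{144}{5} - 37 = - \frac{41}{5}$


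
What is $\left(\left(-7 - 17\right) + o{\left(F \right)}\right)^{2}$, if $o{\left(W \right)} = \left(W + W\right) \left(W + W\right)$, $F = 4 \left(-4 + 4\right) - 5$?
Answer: $5776$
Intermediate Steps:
$F = -5$ ($F = 4 \cdot 0 - 5 = 0 - 5 = -5$)
$o{\left(W \right)} = 4 W^{2}$ ($o{\left(W \right)} = 2 W 2 W = 4 W^{2}$)
$\left(\left(-7 - 17\right) + o{\left(F \right)}\right)^{2} = \left(\left(-7 - 17\right) + 4 \left(-5\right)^{2}\right)^{2} = \left(-24 + 4 \cdot 25\right)^{2} = \left(-24 + 100\right)^{2} = 76^{2} = 5776$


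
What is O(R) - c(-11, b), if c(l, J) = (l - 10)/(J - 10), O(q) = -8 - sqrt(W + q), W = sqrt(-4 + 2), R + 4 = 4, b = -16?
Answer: -229/26 - 2**(1/4)*sqrt(I) ≈ -9.6486 - 0.8409*I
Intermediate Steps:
R = 0 (R = -4 + 4 = 0)
W = I*sqrt(2) (W = sqrt(-2) = I*sqrt(2) ≈ 1.4142*I)
O(q) = -8 - sqrt(q + I*sqrt(2)) (O(q) = -8 - sqrt(I*sqrt(2) + q) = -8 - sqrt(q + I*sqrt(2)))
c(l, J) = (-10 + l)/(-10 + J)
O(R) - c(-11, b) = (-8 - sqrt(0 + I*sqrt(2))) - (-10 - 11)/(-10 - 16) = (-8 - sqrt(I*sqrt(2))) - (-21)/(-26) = (-8 - 2**(1/4)*sqrt(I)) - (-1)*(-21)/26 = (-8 - 2**(1/4)*sqrt(I)) - 1*21/26 = (-8 - 2**(1/4)*sqrt(I)) - 21/26 = -229/26 - 2**(1/4)*sqrt(I)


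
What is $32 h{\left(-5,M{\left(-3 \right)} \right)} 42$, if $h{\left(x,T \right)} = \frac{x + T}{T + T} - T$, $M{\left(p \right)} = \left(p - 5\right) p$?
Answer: $-31724$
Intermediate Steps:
$M{\left(p \right)} = p \left(-5 + p\right)$ ($M{\left(p \right)} = \left(-5 + p\right) p = p \left(-5 + p\right)$)
$h{\left(x,T \right)} = - T + \frac{T + x}{2 T}$ ($h{\left(x,T \right)} = \frac{T + x}{2 T} - T = - T + \frac{T + x}{2 T}$)
$32 h{\left(-5,M{\left(-3 \right)} \right)} 42 = 32 \left(\frac{1}{2} - - 3 \left(-5 - 3\right) + \frac{1}{2} \left(-5\right) \frac{1}{\left(-3\right) \left(-5 - 3\right)}\right) 42 = 32 \left(\frac{1}{2} - \left(-3\right) \left(-8\right) + \frac{1}{2} \left(-5\right) \frac{1}{\left(-3\right) \left(-8\right)}\right) 42 = 32 \left(\frac{1}{2} - 24 + \frac{1}{2} \left(-5\right) \frac{1}{24}\right) 42 = 32 \left(\frac{1}{2} - 24 - \frac{5}{48}\right) 42 = 32 \left(- \frac{1133}{48}\right) 42 = \left(- \frac{2266}{3}\right) 42 = -31724$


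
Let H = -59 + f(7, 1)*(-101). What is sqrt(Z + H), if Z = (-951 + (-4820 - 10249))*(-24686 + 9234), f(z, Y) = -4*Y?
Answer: 7*sqrt(5051865) ≈ 15733.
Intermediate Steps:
Z = 247541040 (Z = (-951 - 15069)*(-15452) = -16020*(-15452) = 247541040)
H = 345 (H = -59 - 4*1*(-101) = -59 - 4*(-101) = -59 + 404 = 345)
sqrt(Z + H) = sqrt(247541040 + 345) = sqrt(247541385) = 7*sqrt(5051865)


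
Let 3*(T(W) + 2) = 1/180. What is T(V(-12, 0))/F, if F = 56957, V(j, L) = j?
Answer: -1079/30756780 ≈ -3.5082e-5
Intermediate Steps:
T(W) = -1079/540 (T(W) = -2 + (⅓)/180 = -2 + (⅓)*(1/180) = -2 + 1/540 = -1079/540)
T(V(-12, 0))/F = -1079/540/56957 = -1079/540*1/56957 = -1079/30756780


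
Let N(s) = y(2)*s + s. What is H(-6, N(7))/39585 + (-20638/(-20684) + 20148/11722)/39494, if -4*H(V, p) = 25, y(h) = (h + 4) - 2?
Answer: -9278746753/104134978956918 ≈ -8.9103e-5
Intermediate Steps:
y(h) = 2 + h (y(h) = (4 + h) - 2 = 2 + h)
N(s) = 5*s (N(s) = (2 + 2)*s + s = 4*s + s = 5*s)
H(V, p) = -25/4 (H(V, p) = -1/4*25 = -25/4)
H(-6, N(7))/39585 + (-20638/(-20684) + 20148/11722)/39494 = -25/4/39585 + (-20638/(-20684) + 20148/11722)/39494 = -25/4*1/39585 + (-20638*(-1/20684) + 20148*(1/11722))*(1/39494) = -5/31668 + (10319/10342 + 10074/5861)*(1/39494) = -5/31668 + (164664967/60614462)*(1/39494) = -5/31668 + 164664967/2393907562228 = -9278746753/104134978956918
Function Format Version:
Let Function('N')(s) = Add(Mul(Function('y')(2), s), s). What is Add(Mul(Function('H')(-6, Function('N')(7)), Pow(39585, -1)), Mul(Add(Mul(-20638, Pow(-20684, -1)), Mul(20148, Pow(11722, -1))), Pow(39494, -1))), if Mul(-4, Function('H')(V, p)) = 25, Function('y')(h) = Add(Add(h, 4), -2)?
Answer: Rational(-9278746753, 104134978956918) ≈ -8.9103e-5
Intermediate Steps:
Function('y')(h) = Add(2, h) (Function('y')(h) = Add(Add(4, h), -2) = Add(2, h))
Function('N')(s) = Mul(5, s) (Function('N')(s) = Add(Mul(Add(2, 2), s), s) = Add(Mul(4, s), s) = Mul(5, s))
Function('H')(V, p) = Rational(-25, 4) (Function('H')(V, p) = Mul(Rational(-1, 4), 25) = Rational(-25, 4))
Add(Mul(Function('H')(-6, Function('N')(7)), Pow(39585, -1)), Mul(Add(Mul(-20638, Pow(-20684, -1)), Mul(20148, Pow(11722, -1))), Pow(39494, -1))) = Add(Mul(Rational(-25, 4), Pow(39585, -1)), Mul(Add(Mul(-20638, Pow(-20684, -1)), Mul(20148, Pow(11722, -1))), Pow(39494, -1))) = Add(Mul(Rational(-25, 4), Rational(1, 39585)), Mul(Add(Mul(-20638, Rational(-1, 20684)), Mul(20148, Rational(1, 11722))), Rational(1, 39494))) = Add(Rational(-5, 31668), Mul(Add(Rational(10319, 10342), Rational(10074, 5861)), Rational(1, 39494))) = Add(Rational(-5, 31668), Mul(Rational(164664967, 60614462), Rational(1, 39494))) = Add(Rational(-5, 31668), Rational(164664967, 2393907562228)) = Rational(-9278746753, 104134978956918)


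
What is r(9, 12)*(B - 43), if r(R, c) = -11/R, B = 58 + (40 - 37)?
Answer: -22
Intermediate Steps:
B = 61 (B = 58 + 3 = 61)
r(9, 12)*(B - 43) = (-11/9)*(61 - 43) = -11*1/9*18 = -11/9*18 = -22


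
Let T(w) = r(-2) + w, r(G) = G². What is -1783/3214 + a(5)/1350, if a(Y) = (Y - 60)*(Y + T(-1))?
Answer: -382121/433890 ≈ -0.88069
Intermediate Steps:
T(w) = 4 + w (T(w) = (-2)² + w = 4 + w)
a(Y) = (-60 + Y)*(3 + Y) (a(Y) = (Y - 60)*(Y + (4 - 1)) = (-60 + Y)*(Y + 3) = (-60 + Y)*(3 + Y))
-1783/3214 + a(5)/1350 = -1783/3214 + (-180 + 5² - 57*5)/1350 = -1783*1/3214 + (-180 + 25 - 285)*(1/1350) = -1783/3214 - 440*1/1350 = -1783/3214 - 44/135 = -382121/433890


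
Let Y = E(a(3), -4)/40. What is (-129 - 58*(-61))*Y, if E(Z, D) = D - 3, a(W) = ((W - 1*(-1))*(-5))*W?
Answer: -23863/40 ≈ -596.58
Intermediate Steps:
a(W) = W*(-5 - 5*W) (a(W) = ((W + 1)*(-5))*W = ((1 + W)*(-5))*W = (-5 - 5*W)*W = W*(-5 - 5*W))
E(Z, D) = -3 + D
Y = -7/40 (Y = (-3 - 4)/40 = -7*1/40 = -7/40 ≈ -0.17500)
(-129 - 58*(-61))*Y = (-129 - 58*(-61))*(-7/40) = (-129 + 3538)*(-7/40) = 3409*(-7/40) = -23863/40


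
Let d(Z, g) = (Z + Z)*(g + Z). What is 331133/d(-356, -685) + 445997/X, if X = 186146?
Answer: 196104245921/68984963016 ≈ 2.8427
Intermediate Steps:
d(Z, g) = 2*Z*(Z + g) (d(Z, g) = (2*Z)*(Z + g) = 2*Z*(Z + g))
331133/d(-356, -685) + 445997/X = 331133/((2*(-356)*(-356 - 685))) + 445997/186146 = 331133/((2*(-356)*(-1041))) + 445997*(1/186146) = 331133/741192 + 445997/186146 = 196104245921/68984963016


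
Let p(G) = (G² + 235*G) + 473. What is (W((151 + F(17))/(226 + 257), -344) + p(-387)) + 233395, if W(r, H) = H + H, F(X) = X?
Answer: 292004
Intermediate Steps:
W(r, H) = 2*H
p(G) = 473 + G² + 235*G
(W((151 + F(17))/(226 + 257), -344) + p(-387)) + 233395 = (2*(-344) + (473 + (-387)² + 235*(-387))) + 233395 = (-688 + (473 + 149769 - 90945)) + 233395 = (-688 + 59297) + 233395 = 58609 + 233395 = 292004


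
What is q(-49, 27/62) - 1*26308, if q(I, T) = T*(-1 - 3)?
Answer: -815602/31 ≈ -26310.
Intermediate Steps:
q(I, T) = -4*T (q(I, T) = T*(-4) = -4*T)
q(-49, 27/62) - 1*26308 = -108/62 - 1*26308 = -108/62 - 26308 = -4*27/62 - 26308 = -54/31 - 26308 = -815602/31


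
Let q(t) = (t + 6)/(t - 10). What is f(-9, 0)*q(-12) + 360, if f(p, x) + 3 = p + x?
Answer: 3924/11 ≈ 356.73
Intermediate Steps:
f(p, x) = -3 + p + x (f(p, x) = -3 + (p + x) = -3 + p + x)
q(t) = (6 + t)/(-10 + t)
f(-9, 0)*q(-12) + 360 = (-3 - 9 + 0)*((6 - 12)/(-10 - 12)) + 360 = -12*(-6)/(-22) + 360 = -(-6)*(-6)/11 + 360 = -12*3/11 + 360 = -36/11 + 360 = 3924/11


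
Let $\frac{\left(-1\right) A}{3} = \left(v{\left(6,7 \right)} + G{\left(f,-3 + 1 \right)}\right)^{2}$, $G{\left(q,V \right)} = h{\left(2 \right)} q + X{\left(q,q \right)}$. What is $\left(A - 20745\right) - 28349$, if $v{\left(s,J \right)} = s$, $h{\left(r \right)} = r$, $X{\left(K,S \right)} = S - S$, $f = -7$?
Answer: $-49286$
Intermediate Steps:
$X{\left(K,S \right)} = 0$
$G{\left(q,V \right)} = 2 q$ ($G{\left(q,V \right)} = 2 q + 0 = 2 q$)
$A = -192$ ($A = - 3 \left(6 + 2 \left(-7\right)\right)^{2} = - 3 \left(6 - 14\right)^{2} = - 3 \left(-8\right)^{2} = \left(-3\right) 64 = -192$)
$\left(A - 20745\right) - 28349 = \left(-192 - 20745\right) - 28349 = -20937 - 28349 = -49286$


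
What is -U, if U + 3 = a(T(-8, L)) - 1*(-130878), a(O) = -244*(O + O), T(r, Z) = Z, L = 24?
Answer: -119163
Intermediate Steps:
a(O) = -488*O
U = 119163 (U = -3 + (-488*24 - 1*(-130878)) = -3 + (-11712 + 130878) = -3 + 119166 = 119163)
-U = -1*119163 = -119163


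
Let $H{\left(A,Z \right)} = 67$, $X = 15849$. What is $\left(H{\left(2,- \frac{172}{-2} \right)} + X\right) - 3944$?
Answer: $11972$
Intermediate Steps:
$\left(H{\left(2,- \frac{172}{-2} \right)} + X\right) - 3944 = \left(67 + 15849\right) - 3944 = 15916 - 3944 = 11972$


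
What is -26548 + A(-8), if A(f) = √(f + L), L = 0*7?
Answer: -26548 + 2*I*√2 ≈ -26548.0 + 2.8284*I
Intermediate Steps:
L = 0
A(f) = √f (A(f) = √(f + 0) = √f)
-26548 + A(-8) = -26548 + √(-8) = -26548 + 2*I*√2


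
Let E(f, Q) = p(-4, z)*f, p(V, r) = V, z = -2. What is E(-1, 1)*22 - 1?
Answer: 87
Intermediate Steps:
E(f, Q) = -4*f
E(-1, 1)*22 - 1 = -4*(-1)*22 - 1 = 4*22 - 1 = 88 - 1 = 87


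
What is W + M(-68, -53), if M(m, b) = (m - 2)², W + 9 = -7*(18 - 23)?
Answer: 4926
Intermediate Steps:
W = 26 (W = -9 - 7*(18 - 23) = -9 - 7*(-5) = -9 + 35 = 26)
M(m, b) = (-2 + m)²
W + M(-68, -53) = 26 + (-2 - 68)² = 26 + (-70)² = 26 + 4900 = 4926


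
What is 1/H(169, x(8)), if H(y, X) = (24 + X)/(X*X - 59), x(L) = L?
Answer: 5/32 ≈ 0.15625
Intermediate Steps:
H(y, X) = (24 + X)/(-59 + X²) (H(y, X) = (24 + X)/(X² - 59) = (24 + X)/(-59 + X²))
1/H(169, x(8)) = 1/((24 + 8)/(-59 + 8²)) = 1/(32/(-59 + 64)) = 1/(32/5) = 5/32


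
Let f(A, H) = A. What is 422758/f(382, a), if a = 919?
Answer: 211379/191 ≈ 1106.7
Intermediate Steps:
422758/f(382, a) = 422758/382 = 422758*(1/382) = 211379/191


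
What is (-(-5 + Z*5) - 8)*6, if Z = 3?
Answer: -108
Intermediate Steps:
(-(-5 + Z*5) - 8)*6 = (-(-5 + 3*5) - 8)*6 = (-(-5 + 15) - 8)*6 = (-1*10 - 8)*6 = (-10 - 8)*6 = -18*6 = -108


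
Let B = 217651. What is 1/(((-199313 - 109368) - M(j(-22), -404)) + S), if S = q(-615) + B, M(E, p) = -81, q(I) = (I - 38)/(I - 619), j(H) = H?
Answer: -1234/112230413 ≈ -1.0995e-5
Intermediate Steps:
q(I) = (-38 + I)/(-619 + I)
S = 268581987/1234 (S = (-38 - 615)/(-619 - 615) + 217651 = -653/(-1234) + 217651 = -1/1234*(-653) + 217651 = 653/1234 + 217651 = 268581987/1234 ≈ 2.1765e+5)
1/(((-199313 - 109368) - M(j(-22), -404)) + S) = 1/(((-199313 - 109368) - 1*(-81)) + 268581987/1234) = 1/((-308681 + 81) + 268581987/1234) = 1/(-308600 + 268581987/1234) = 1/(-112230413/1234) = -1234/112230413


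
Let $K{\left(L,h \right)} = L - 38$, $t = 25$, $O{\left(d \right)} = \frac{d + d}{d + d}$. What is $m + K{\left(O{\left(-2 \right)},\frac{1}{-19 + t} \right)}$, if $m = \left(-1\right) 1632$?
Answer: $-1669$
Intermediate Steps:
$O{\left(d \right)} = 1$ ($O{\left(d \right)} = \frac{2 d}{2 d} = 2 d \frac{1}{2 d} = 1$)
$K{\left(L,h \right)} = -38 + L$
$m = -1632$
$m + K{\left(O{\left(-2 \right)},\frac{1}{-19 + t} \right)} = -1632 + \left(-38 + 1\right) = -1632 - 37 = -1669$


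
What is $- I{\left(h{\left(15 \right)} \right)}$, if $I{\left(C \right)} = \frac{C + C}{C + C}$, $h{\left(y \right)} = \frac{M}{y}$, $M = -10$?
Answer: $-1$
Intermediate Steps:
$h{\left(y \right)} = - \frac{10}{y}$
$I{\left(C \right)} = 1$ ($I{\left(C \right)} = \frac{2 C}{2 C} = 2 C \frac{1}{2 C} = 1$)
$- I{\left(h{\left(15 \right)} \right)} = \left(-1\right) 1 = -1$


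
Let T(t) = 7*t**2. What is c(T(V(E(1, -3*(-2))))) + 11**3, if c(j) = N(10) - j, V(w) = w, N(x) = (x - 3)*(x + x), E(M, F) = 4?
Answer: 1359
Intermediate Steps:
N(x) = 2*x*(-3 + x) (N(x) = (-3 + x)*(2*x) = 2*x*(-3 + x))
c(j) = 140 - j (c(j) = 2*10*(-3 + 10) - j = 2*10*7 - j = 140 - j)
c(T(V(E(1, -3*(-2))))) + 11**3 = (140 - 7*4**2) + 11**3 = (140 - 7*16) + 1331 = (140 - 1*112) + 1331 = (140 - 112) + 1331 = 28 + 1331 = 1359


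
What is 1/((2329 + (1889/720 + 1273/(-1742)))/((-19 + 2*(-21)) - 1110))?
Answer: -10960560/21817157 ≈ -0.50238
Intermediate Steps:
1/((2329 + (1889/720 + 1273/(-1742)))/((-19 + 2*(-21)) - 1110)) = 1/((2329 + (1889*(1/720) + 1273*(-1/1742)))/((-19 - 42) - 1110)) = 1/((2329 + (1889/720 - 19/26))/(-61 - 1110)) = 1/((2329 + 17717/9360)/(-1171)) = 1/((21817157/9360)*(-1/1171)) = 1/(-21817157/10960560) = -10960560/21817157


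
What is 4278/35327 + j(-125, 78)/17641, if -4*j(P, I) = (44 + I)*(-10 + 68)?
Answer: 12974735/623203607 ≈ 0.020819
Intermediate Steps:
j(P, I) = -638 - 29*I/2 (j(P, I) = -(44 + I)*(-10 + 68)/4 = -(44 + I)*58/4 = -(2552 + 58*I)/4 = -638 - 29*I/2)
4278/35327 + j(-125, 78)/17641 = 4278/35327 + (-638 - 29/2*78)/17641 = 4278*(1/35327) + (-638 - 1131)*(1/17641) = 4278/35327 - 1769*1/17641 = 4278/35327 - 1769/17641 = 12974735/623203607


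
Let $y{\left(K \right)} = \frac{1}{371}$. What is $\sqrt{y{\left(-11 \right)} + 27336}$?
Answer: $\frac{\sqrt{3762554747}}{371} \approx 165.34$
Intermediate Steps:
$y{\left(K \right)} = \frac{1}{371}$
$\sqrt{y{\left(-11 \right)} + 27336} = \sqrt{\frac{1}{371} + 27336} = \sqrt{\frac{10141657}{371}} = \frac{\sqrt{3762554747}}{371}$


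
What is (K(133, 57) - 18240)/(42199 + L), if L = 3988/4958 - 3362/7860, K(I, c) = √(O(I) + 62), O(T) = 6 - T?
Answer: -177702652800/411126160751 + 9742470*I*√65/411126160751 ≈ -0.43223 + 0.00019105*I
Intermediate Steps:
K(I, c) = √(68 - I) (K(I, c) = √((6 - I) + 62) = √(68 - I))
L = 3669221/9742470 (L = 3988*(1/4958) - 3362*1/7860 = 1994/2479 - 1681/3930 = 3669221/9742470 ≈ 0.37662)
(K(133, 57) - 18240)/(42199 + L) = (√(68 - 1*133) - 18240)/(42199 + 3669221/9742470) = (√(68 - 133) - 18240)/(411126160751/9742470) = (√(-65) - 18240)*(9742470/411126160751) = (I*√65 - 18240)*(9742470/411126160751) = (-18240 + I*√65)*(9742470/411126160751) = -177702652800/411126160751 + 9742470*I*√65/411126160751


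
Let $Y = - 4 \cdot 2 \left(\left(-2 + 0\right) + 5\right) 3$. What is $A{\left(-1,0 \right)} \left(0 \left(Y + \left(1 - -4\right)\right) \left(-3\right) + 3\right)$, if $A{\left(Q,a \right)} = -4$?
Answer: $-12$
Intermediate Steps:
$Y = -72$ ($Y = - 4 \cdot 2 \left(-2 + 5\right) 3 = - 4 \cdot 2 \cdot 3 \cdot 3 = - 4 \cdot 6 \cdot 3 = \left(-4\right) 18 = -72$)
$A{\left(-1,0 \right)} \left(0 \left(Y + \left(1 - -4\right)\right) \left(-3\right) + 3\right) = - 4 \left(0 \left(-72 + \left(1 - -4\right)\right) \left(-3\right) + 3\right) = - 4 \left(0 \left(-72 + \left(1 + 4\right)\right) \left(-3\right) + 3\right) = - 4 \left(0 \left(-72 + 5\right) \left(-3\right) + 3\right) = - 4 \left(0 \left(\left(-67\right) \left(-3\right)\right) + 3\right) = - 4 \left(0 \cdot 201 + 3\right) = - 4 \left(0 + 3\right) = \left(-4\right) 3 = -12$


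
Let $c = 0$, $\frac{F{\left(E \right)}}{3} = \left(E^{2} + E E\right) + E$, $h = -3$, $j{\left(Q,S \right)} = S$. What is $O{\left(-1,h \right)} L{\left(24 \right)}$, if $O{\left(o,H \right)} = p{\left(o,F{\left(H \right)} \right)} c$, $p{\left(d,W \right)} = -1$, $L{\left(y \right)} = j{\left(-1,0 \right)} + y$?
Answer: $0$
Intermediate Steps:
$F{\left(E \right)} = 3 E + 6 E^{2}$ ($F{\left(E \right)} = 3 \left(\left(E^{2} + E E\right) + E\right) = 3 \left(\left(E^{2} + E^{2}\right) + E\right) = 3 \left(2 E^{2} + E\right) = 3 \left(E + 2 E^{2}\right) = 3 E + 6 E^{2}$)
$L{\left(y \right)} = y$ ($L{\left(y \right)} = 0 + y = y$)
$O{\left(o,H \right)} = 0$ ($O{\left(o,H \right)} = \left(-1\right) 0 = 0$)
$O{\left(-1,h \right)} L{\left(24 \right)} = 0 \cdot 24 = 0$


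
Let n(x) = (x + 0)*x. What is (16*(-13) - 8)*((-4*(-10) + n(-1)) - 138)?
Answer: 20952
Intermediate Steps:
n(x) = x**2 (n(x) = x*x = x**2)
(16*(-13) - 8)*((-4*(-10) + n(-1)) - 138) = (16*(-13) - 8)*((-4*(-10) + (-1)**2) - 138) = (-208 - 8)*((40 + 1) - 138) = -216*(41 - 138) = -216*(-97) = 20952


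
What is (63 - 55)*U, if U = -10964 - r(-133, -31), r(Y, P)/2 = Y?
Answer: -85584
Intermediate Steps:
r(Y, P) = 2*Y
U = -10698 (U = -10964 - 2*(-133) = -10964 - 1*(-266) = -10964 + 266 = -10698)
(63 - 55)*U = (63 - 55)*(-10698) = 8*(-10698) = -85584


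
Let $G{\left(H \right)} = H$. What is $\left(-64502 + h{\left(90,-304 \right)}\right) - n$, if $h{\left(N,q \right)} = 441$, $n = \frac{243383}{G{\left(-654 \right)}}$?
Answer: $- \frac{41652511}{654} \approx -63689.0$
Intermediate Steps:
$n = - \frac{243383}{654}$ ($n = \frac{243383}{-654} = 243383 \left(- \frac{1}{654}\right) = - \frac{243383}{654} \approx -372.15$)
$\left(-64502 + h{\left(90,-304 \right)}\right) - n = \left(-64502 + 441\right) - - \frac{243383}{654} = -64061 + \frac{243383}{654} = - \frac{41652511}{654}$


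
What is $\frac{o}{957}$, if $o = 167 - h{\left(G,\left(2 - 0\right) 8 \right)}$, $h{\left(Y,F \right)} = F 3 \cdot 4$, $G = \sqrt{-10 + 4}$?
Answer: $- \frac{25}{957} \approx -0.026123$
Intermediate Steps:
$G = i \sqrt{6}$ ($G = \sqrt{-6} = i \sqrt{6} \approx 2.4495 i$)
$h{\left(Y,F \right)} = 12 F$ ($h{\left(Y,F \right)} = 3 F 4 = 12 F$)
$o = -25$ ($o = 167 - 12 \left(2 - 0\right) 8 = 167 - 12 \left(2 + 0\right) 8 = 167 - 12 \cdot 2 \cdot 8 = 167 - 12 \cdot 16 = 167 - 192 = -25$)
$\frac{o}{957} = - \frac{25}{957}$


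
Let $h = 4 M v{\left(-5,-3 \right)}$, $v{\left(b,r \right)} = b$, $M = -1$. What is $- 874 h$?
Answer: $-17480$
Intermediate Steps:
$h = 20$ ($h = 4 \left(-1\right) \left(-5\right) = \left(-4\right) \left(-5\right) = 20$)
$- 874 h = \left(-874\right) 20 = -17480$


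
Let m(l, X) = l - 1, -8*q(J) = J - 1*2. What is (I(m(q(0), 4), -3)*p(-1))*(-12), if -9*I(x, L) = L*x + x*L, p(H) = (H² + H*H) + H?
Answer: 6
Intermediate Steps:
q(J) = ¼ - J/8 (q(J) = -(J - 1*2)/8 = -(J - 2)/8 = -(-2 + J)/8 = ¼ - J/8)
m(l, X) = -1 + l
p(H) = H + 2*H² (p(H) = (H² + H²) + H = 2*H² + H = H + 2*H²)
I(x, L) = -2*L*x/9 (I(x, L) = -(L*x + x*L)/9 = -(L*x + L*x)/9 = -2*L*x/9)
(I(m(q(0), 4), -3)*p(-1))*(-12) = ((-2/9*(-3)*(-1 + (¼ - ⅛*0)))*(-(1 + 2*(-1))))*(-12) = ((-2/9*(-3)*(-1 + (¼ + 0)))*(-(1 - 2)))*(-12) = ((-2/9*(-3)*(-1 + ¼))*(-1*(-1)))*(-12) = (-2/9*(-3)*(-¾)*1)*(-12) = -½*1*(-12) = -½*(-12) = 6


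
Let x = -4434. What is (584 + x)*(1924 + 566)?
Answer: -9586500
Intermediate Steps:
(584 + x)*(1924 + 566) = (584 - 4434)*(1924 + 566) = -3850*2490 = -9586500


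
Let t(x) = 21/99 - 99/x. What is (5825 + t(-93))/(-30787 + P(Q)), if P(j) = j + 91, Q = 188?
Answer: -5960281/31209684 ≈ -0.19098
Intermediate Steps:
P(j) = 91 + j
t(x) = 7/33 - 99/x (t(x) = 21*(1/99) - 99/x = 7/33 - 99/x)
(5825 + t(-93))/(-30787 + P(Q)) = (5825 + (7/33 - 99/(-93)))/(-30787 + (91 + 188)) = (5825 + (7/33 - 99*(-1/93)))/(-30787 + 279) = (5825 + (7/33 + 33/31))/(-30508) = (5825 + 1306/1023)*(-1/30508) = (5960281/1023)*(-1/30508) = -5960281/31209684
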